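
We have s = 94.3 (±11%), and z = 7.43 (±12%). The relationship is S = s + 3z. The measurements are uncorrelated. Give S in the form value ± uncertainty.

For a sum/difference, combine absolute errors in quadrature:
  (δs)² = 108;  (3·δz)² = 7.15
δS = √(115) = 10.7
S = 117.

117 ± 10.7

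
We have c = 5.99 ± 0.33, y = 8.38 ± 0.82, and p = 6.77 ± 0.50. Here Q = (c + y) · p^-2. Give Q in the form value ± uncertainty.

0.314 ± 0.0502

Let u = c + y = 14.4. δu = √(δc² + δy²) = √(0.109 + 0.672) = 0.884, so δu/u = 0.0615.
Q is then a monomial in u, p:
δQ/Q = √((δu/u)² + (-2·δp/p)²) = √(0.00378 + 0.0218) = 0.160
Q = 0.314, so δQ = 0.160 × 0.314 = 0.0502.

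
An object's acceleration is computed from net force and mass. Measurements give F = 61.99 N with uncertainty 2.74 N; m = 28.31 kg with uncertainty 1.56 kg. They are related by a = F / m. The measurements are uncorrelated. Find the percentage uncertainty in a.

7.06%

Products/powers → add relative errors in quadrature, weighted by exponent:
  (1·δF/F)² = (1×0.0442)² = 0.00195;  (-1·δm/m)² = (-1×0.0551)² = 0.00304
δa/a = √(0.00499) = 0.0706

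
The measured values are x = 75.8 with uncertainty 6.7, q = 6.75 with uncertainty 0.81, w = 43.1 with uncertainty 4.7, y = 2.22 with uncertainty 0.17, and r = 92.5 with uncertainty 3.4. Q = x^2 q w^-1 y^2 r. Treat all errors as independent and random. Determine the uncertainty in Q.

Relative error in a monomial: (δQ/Q)² = Σ (nᵢ · δxᵢ/xᵢ)².
  (2·δx/x)² = (2×0.0884)² = 0.0313;  (1·δq/q)² = (1×0.120)² = 0.0144;  (-1·δw/w)² = (-1×0.109)² = 0.0119;  (2·δy/y)² = (2×0.0766)² = 0.0235;  (1·δr/r)² = (1×0.0368)² = 0.00135
δQ/Q = √(0.0824) = 0.287
Q = 4.1e+05, so δQ = 0.287 × 4.1e+05 = 1.18e+05.

1.18e+05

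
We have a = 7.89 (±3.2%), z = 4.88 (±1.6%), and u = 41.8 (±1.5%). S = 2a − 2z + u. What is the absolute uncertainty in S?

0.820

Absolute uncertainties add in quadrature for a linear combination:
  (2·δa)² = 0.255;  (2·δz)² = 0.0244;  (δu)² = 0.393
δS = √(0.672) = 0.820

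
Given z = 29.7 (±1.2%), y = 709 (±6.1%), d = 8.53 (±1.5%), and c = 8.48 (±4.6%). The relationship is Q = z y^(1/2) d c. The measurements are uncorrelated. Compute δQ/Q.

For a monomial Q ∝ z, y^(1/2), d, c, fractional errors add in quadrature:
  (1·δz/z)² = (1×0.0120)² = 0.000144;  (½·δy/y)² = (0.5×0.0610)² = 0.000930;  (1·δd/d)² = (1×0.0150)² = 0.000225;  (1·δc/c)² = (1×0.0460)² = 0.00212
δQ/Q = √(0.00342) = 0.0584

0.0584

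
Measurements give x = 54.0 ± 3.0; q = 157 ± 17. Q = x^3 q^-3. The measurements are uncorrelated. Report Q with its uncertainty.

For a monomial Q ∝ x^3, q^-3, fractional errors add in quadrature:
  (3·δx/x)² = (3×0.0556)² = 0.0278;  (-3·δq/q)² = (-3×0.108)² = 0.106
δQ/Q = √(0.133) = 0.365
Q = 0.0407, so δQ = 0.365 × 0.0407 = 0.0149.

0.0407 ± 0.0149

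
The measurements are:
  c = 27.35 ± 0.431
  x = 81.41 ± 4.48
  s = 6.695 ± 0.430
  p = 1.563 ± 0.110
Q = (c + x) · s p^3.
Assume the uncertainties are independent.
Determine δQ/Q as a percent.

22.5%

Let u = c + x = 108.8. δu = √(δc² + δx²) = √(0.186 + 20.1) = 4.50, so δu/u = 0.0414.
Q is then a monomial in u, s, p:
δQ/Q = √((δu/u)² + (1·δs/s)² + (3·δp/p)²) = √(0.00171 + 0.00413 + 0.0446) = 0.225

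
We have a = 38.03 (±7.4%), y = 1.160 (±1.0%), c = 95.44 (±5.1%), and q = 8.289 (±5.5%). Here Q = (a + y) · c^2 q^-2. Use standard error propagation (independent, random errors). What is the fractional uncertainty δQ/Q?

Let u = a + y = 39.19. δu = √(δa² + δy²) = √(7.92 + 0.000135) = 2.81, so δu/u = 0.0718.
Q is then a monomial in u, c, q:
δQ/Q = √((δu/u)² + (2·δc/c)² + (-2·δq/q)²) = √(0.00516 + 0.0104 + 0.0121) = 0.166

0.166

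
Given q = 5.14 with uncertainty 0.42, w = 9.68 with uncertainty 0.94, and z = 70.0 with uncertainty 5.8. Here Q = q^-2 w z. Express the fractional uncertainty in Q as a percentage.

20.7%

For a monomial Q ∝ q^-2, w, z, fractional errors add in quadrature:
  (-2·δq/q)² = (-2×0.0817)² = 0.0267;  (1·δw/w)² = (1×0.0971)² = 0.00943;  (1·δz/z)² = (1×0.0829)² = 0.00687
δQ/Q = √(0.0430) = 0.207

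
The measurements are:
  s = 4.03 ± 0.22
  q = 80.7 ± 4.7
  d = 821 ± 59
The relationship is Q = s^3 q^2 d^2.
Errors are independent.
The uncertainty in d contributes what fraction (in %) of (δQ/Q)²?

(δQ/Q)² = (3·δs/s)² + (2·δq/q)² + (2·δd/d)²
  s term: (3×0.0546)² = 0.0268
  q term: (2×0.0582)² = 0.0136
  d term: (2×0.0719)² = 0.0207
Total = 0.0610. Share from d = 0.0207/0.0610 = 0.338.

33.8%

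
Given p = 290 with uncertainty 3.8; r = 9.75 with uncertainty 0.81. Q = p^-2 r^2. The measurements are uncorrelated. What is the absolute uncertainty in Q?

Relative error in a monomial: (δQ/Q)² = Σ (nᵢ · δxᵢ/xᵢ)².
  (-2·δp/p)² = (-2×0.0131)² = 0.000687;  (2·δr/r)² = (2×0.0831)² = 0.0276
δQ/Q = √(0.0283) = 0.168
Q = 0.00113, so δQ = 0.168 × 0.00113 = 0.000190.

0.000190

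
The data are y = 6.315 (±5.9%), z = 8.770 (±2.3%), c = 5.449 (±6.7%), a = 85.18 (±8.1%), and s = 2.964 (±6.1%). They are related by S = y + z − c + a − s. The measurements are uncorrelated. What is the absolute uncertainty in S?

6.92

For a sum/difference, combine absolute errors in quadrature:
  (δy)² = 0.139;  (δz)² = 0.0407;  (δc)² = 0.133;  (δa)² = 47.6;  (δs)² = 0.0327
δS = √(47.9) = 6.92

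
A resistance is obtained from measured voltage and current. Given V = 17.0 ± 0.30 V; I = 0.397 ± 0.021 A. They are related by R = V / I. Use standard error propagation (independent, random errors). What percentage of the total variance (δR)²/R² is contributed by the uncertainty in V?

(δR/R)² = (1·δV/V)² + (-1·δI/I)²
  V term: (1×0.0176)² = 0.000311
  I term: (-1×0.0529)² = 0.00280
Total = 0.00311. Share from V = 0.000311/0.00311 = 0.100.

10.0%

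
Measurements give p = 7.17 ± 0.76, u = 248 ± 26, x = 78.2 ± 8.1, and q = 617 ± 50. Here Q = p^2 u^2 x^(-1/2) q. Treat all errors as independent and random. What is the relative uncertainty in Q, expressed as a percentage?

31.3%

For a monomial Q ∝ p^2, u^2, x^(-1/2), q, fractional errors add in quadrature:
  (2·δp/p)² = (2×0.106)² = 0.0449;  (2·δu/u)² = (2×0.105)² = 0.0440;  (−½·δx/x)² = (-0.5×0.104)² = 0.00268;  (1·δq/q)² = (1×0.0810)² = 0.00657
δQ/Q = √(0.0982) = 0.313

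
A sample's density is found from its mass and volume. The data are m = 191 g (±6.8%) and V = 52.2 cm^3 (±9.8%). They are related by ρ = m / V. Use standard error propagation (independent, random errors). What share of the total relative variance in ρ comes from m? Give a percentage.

32.5%

(δρ/ρ)² = (1·δm/m)² + (-1·δV/V)²
  m term: (1×0.0680)² = 0.00462
  V term: (-1×0.0980)² = 0.00960
Total = 0.0142. Share from m = 0.00462/0.0142 = 0.325.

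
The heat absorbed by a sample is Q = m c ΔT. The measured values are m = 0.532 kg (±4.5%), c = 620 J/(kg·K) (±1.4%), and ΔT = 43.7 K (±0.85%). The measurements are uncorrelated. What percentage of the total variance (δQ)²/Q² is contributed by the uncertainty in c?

8.55%

(δQ/Q)² = (1·δm/m)² + (1·δc/c)² + (1·δΔT/ΔT)²
  m term: (1×0.0450)² = 0.00202
  c term: (1×0.0140)² = 0.000196
  ΔT term: (1×0.00850)² = 7.23e-05
Total = 0.00229. Share from c = 0.000196/0.00229 = 0.0855.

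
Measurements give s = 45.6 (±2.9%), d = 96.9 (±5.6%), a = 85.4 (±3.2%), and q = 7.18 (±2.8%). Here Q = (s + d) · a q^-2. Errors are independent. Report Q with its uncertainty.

Let u = s + d = 142. δu = √(δs² + δd²) = √(1.75 + 29.4) = 5.59, so δu/u = 0.0392.
Q is then a monomial in u, a, q:
δQ/Q = √((δu/u)² + (1·δa/a)² + (-2·δq/q)²) = √(0.00154 + 0.00102 + 0.00314) = 0.0755
Q = 236, so δQ = 0.0755 × 236 = 17.8.

236 ± 17.8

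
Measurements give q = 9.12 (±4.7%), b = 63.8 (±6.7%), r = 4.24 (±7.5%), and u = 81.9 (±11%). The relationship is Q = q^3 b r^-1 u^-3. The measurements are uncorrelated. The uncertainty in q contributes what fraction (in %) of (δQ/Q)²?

(δQ/Q)² = (3·δq/q)² + (1·δb/b)² + (-1·δr/r)² + (-3·δu/u)²
  q term: (3×0.0470)² = 0.0199
  b term: (1×0.0670)² = 0.00449
  r term: (-1×0.0750)² = 0.00562
  u term: (-3×0.110)² = 0.109
Total = 0.139. Share from q = 0.0199/0.139 = 0.143.

14.3%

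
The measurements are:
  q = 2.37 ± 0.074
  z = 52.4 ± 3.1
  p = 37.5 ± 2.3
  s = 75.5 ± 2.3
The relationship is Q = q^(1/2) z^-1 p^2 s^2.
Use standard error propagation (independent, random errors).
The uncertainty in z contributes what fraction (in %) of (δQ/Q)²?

(δQ/Q)² = (½·δq/q)² + (-1·δz/z)² + (2·δp/p)² + (2·δs/s)²
  q term: (0.5×0.0312)² = 0.000244
  z term: (-1×0.0592)² = 0.00350
  p term: (2×0.0613)² = 0.0150
  s term: (2×0.0305)² = 0.00371
Total = 0.0225. Share from z = 0.00350/0.0225 = 0.156.

15.6%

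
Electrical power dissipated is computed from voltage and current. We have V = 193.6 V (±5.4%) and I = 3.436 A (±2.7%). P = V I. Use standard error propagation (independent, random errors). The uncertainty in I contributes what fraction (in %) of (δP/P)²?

20.0%

(δP/P)² = (1·δV/V)² + (1·δI/I)²
  V term: (1×0.0540)² = 0.00292
  I term: (1×0.0270)² = 0.000729
Total = 0.00365. Share from I = 0.000729/0.00365 = 0.200.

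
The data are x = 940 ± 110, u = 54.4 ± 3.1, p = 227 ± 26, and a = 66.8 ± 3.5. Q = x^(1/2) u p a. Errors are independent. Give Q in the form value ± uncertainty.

(2.53 ± 0.380) × 10^7

Each factor contributes (exponent × relative error)² to (δQ/Q)²:
  (½·δx/x)² = (0.5×0.117)² = 0.00342;  (1·δu/u)² = (1×0.0570)² = 0.00325;  (1·δp/p)² = (1×0.115)² = 0.0131;  (1·δa/a)² = (1×0.0524)² = 0.00275
δQ/Q = √(0.0225) = 0.150
Q = 2.53e+07, so δQ = 0.150 × 2.53e+07 = 3.8e+06.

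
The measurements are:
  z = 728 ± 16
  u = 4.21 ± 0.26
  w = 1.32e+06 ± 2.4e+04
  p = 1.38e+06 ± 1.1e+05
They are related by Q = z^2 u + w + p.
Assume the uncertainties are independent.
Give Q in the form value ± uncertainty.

(4.93 ± 0.203) × 10^6

Let h = z^2·u = 2.23e+06. δh/h = √((2·δz/z)² + (1·δu/u)²) = √(0.00193 + 0.00381) = 0.0758, so δh = 1.69e+05.
Q = h + w + p: δQ = √(δh² + δw² + δp²) = √(2.86e+10 + 5.76e+08 + 1.21e+10) = 2.03e+05
Q = 4.93e+06.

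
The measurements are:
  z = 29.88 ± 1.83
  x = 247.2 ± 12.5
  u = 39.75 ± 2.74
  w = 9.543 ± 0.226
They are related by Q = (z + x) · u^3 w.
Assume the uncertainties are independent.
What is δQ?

3.54e+07

Let h = z + x = 277.1. δh = √(δz² + δx²) = √(3.35 + 156) = 12.6, so δh/h = 0.0456.
Q is then a monomial in h, u, w:
δQ/Q = √((δh/h)² + (3·δu/u)² + (1·δw/w)²) = √(0.00208 + 0.0428 + 0.000561) = 0.213
Q = 1.661e+08, so δQ = 0.213 × 1.661e+08 = 3.54e+07.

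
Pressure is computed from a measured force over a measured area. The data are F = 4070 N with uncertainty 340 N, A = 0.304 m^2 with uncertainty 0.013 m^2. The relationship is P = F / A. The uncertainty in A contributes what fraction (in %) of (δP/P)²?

(δP/P)² = (1·δF/F)² + (-1·δA/A)²
  F term: (1×0.0835)² = 0.00698
  A term: (-1×0.0428)² = 0.00183
Total = 0.00881. Share from A = 0.00183/0.00881 = 0.208.

20.8%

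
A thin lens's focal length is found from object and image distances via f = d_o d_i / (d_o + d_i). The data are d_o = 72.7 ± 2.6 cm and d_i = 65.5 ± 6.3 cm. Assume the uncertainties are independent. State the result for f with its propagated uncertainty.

34.5 ± 1.84 cm

∂f/∂d_o = (d_i/(d_o+d_i))² = 0.225;  ∂f/∂d_i = (d_o/(d_o+d_i))² = 0.277
δf = √((∂f/∂d_o · δd_o)² + (∂f/∂d_i · δd_i)²) = √(0.341 + 3.04) = 1.84 cm
f = 34.5 cm.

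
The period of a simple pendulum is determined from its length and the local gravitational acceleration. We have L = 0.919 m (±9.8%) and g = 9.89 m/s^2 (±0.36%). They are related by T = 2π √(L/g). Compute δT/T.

Products/powers → add relative errors in quadrature, weighted by exponent:
  (½·δL/L)² = (0.5×0.0980)² = 0.00240;  (−½·δg/g)² = (-0.5×0.00360)² = 3.24e-06
δT/T = √(0.00240) = 0.0490

0.0490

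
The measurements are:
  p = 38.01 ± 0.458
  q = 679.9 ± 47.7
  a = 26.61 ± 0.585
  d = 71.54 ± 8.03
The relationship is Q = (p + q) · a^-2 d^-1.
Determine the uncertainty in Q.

Let u = p + q = 717.9. δu = √(δp² + δq²) = √(0.210 + 2280) = 47.7, so δu/u = 0.0664.
Q is then a monomial in u, a, d:
δQ/Q = √((δu/u)² + (-2·δa/a)² + (-1·δd/d)²) = √(0.00442 + 0.00193 + 0.0126) = 0.138
Q = 0.01417, so δQ = 0.138 × 0.01417 = 0.00195.

0.00195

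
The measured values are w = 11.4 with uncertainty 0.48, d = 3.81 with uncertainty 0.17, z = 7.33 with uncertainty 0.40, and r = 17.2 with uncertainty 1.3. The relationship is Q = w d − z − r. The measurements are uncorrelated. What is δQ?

2.99

Let p = w·d = 43.4. δp/p = √((1·δw/w)² + (1·δd/d)²) = √(0.00177 + 0.00199) = 0.0613, so δp = 2.66.
Q = p − z − r: δQ = √(δp² + δz² + δr²) = √(7.10 + 0.160 + 1.69) = 2.99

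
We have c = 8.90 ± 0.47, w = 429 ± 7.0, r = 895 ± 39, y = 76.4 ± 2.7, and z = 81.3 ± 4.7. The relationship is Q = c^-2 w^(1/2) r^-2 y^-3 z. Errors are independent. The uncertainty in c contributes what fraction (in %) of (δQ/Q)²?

(δQ/Q)² = (-2·δc/c)² + (½·δw/w)² + (-2·δr/r)² + (-3·δy/y)² + (1·δz/z)²
  c term: (-2×0.0528)² = 0.0112
  w term: (0.5×0.0163)² = 6.66e-05
  r term: (-2×0.0436)² = 0.00760
  y term: (-3×0.0353)² = 0.0112
  z term: (1×0.0578)² = 0.00334
Total = 0.0334. Share from c = 0.0112/0.0334 = 0.334.

33.4%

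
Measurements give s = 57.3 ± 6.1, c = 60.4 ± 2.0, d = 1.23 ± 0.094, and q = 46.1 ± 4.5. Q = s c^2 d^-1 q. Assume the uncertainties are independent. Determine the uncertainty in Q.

1.38e+06

Since Q is a product/quotient, work with relative uncertainties:
  (1·δs/s)² = (1×0.106)² = 0.0113;  (2·δc/c)² = (2×0.0331)² = 0.00439;  (-1·δd/d)² = (-1×0.0764)² = 0.00584;  (1·δq/q)² = (1×0.0976)² = 0.00953
δQ/Q = √(0.0311) = 0.176
Q = 7.83e+06, so δQ = 0.176 × 7.83e+06 = 1.38e+06.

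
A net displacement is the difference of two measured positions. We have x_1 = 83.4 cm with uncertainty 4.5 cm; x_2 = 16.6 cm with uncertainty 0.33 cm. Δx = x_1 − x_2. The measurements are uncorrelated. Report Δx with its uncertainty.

66.8 ± 4.51 cm

Absolute uncertainties add in quadrature for a linear combination:
  (δx_1)² = 20.2;  (δx_2)² = 0.109
δΔx = √(20.4) = 4.51 cm
Δx = 66.8 cm.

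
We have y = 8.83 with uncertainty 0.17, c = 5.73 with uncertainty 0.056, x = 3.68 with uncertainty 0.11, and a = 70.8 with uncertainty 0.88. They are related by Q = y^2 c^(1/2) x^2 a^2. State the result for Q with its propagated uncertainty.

(1.27 ± 0.0956) × 10^7

Each factor contributes (exponent × relative error)² to (δQ/Q)²:
  (2·δy/y)² = (2×0.0193)² = 0.00148;  (½·δc/c)² = (0.5×0.00977)² = 2.39e-05;  (2·δx/x)² = (2×0.0299)² = 0.00357;  (2·δa/a)² = (2×0.0124)² = 0.000618
δQ/Q = √(0.00570) = 0.0755
Q = 1.27e+07, so δQ = 0.0755 × 1.27e+07 = 9.56e+05.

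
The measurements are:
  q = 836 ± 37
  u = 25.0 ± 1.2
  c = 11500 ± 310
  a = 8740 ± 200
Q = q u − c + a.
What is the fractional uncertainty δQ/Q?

Let p = q·u = 20900. δp/p = √((1·δq/q)² + (1·δu/u)²) = √(0.00196 + 0.00230) = 0.0653, so δp = 1360.
Q = p − c + a: δQ = √(δp² + δc² + δa²) = √(1.86e+06 + 96100 + 40000) = 1410
Q = 18100, so δQ/Q = 1410/18100 = 0.0779.

0.0779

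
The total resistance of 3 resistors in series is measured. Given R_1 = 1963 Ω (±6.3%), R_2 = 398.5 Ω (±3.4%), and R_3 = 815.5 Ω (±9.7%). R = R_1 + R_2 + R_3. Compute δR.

147 Ω

R is a linear combination, so absolute uncertainties add in quadrature:
  (δR_1)² = 15300;  (δR_2)² = 184;  (δR_3)² = 6260
δR = √(21700) = 147 Ω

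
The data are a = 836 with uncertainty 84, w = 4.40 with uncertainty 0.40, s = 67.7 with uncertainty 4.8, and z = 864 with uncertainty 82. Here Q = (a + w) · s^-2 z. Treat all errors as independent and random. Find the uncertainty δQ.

Let u = a + w = 840. δu = √(δa² + δw²) = √(7060 + 0.160) = 84.0, so δu/u = 0.1000.
Q is then a monomial in u, s, z:
δQ/Q = √((δu/u)² + (-2·δs/s)² + (1·δz/z)²) = √(0.00999 + 0.0201 + 0.00901) = 0.198
Q = 158, so δQ = 0.198 × 158 = 31.3.

31.3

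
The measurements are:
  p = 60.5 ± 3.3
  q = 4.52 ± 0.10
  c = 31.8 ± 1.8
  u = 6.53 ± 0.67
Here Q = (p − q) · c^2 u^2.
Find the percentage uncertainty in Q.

Let w = p − q = 56.0. δw = √(δp² + δq²) = √(10.9 + 0.0100) = 3.30, so δw/w = 0.0590.
Q is then a monomial in w, c, u:
δQ/Q = √((δw/w)² + (2·δc/c)² + (2·δu/u)²) = √(0.00348 + 0.0128 + 0.0421) = 0.242

24.2%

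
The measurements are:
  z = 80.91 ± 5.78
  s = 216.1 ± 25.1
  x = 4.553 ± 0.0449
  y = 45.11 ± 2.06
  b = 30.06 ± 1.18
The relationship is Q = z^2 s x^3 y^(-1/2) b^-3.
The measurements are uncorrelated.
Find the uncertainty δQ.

Q is a product of powers, so relative uncertainties combine in quadrature:
  (2·δz/z)² = (2×0.0714)² = 0.0204;  (1·δs/s)² = (1×0.116)² = 0.0135;  (3·δx/x)² = (3×0.00986)² = 0.000875;  (−½·δy/y)² = (-0.5×0.0457)² = 0.000521;  (-3·δb/b)² = (-3×0.0393)² = 0.0139
δQ/Q = √(0.0492) = 0.222
Q = 731.9, so δQ = 0.222 × 731.9 = 162.

162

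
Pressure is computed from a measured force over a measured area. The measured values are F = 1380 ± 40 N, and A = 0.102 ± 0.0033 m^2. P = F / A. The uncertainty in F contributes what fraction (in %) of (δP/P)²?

44.5%

(δP/P)² = (1·δF/F)² + (-1·δA/A)²
  F term: (1×0.0290)² = 0.000840
  A term: (-1×0.0324)² = 0.00105
Total = 0.00189. Share from F = 0.000840/0.00189 = 0.445.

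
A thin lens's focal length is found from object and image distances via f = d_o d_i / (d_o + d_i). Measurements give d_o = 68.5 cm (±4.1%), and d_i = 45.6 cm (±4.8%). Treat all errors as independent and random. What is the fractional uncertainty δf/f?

∂f/∂d_o = (d_i/(d_o+d_i))² = 0.160;  ∂f/∂d_i = (d_o/(d_o+d_i))² = 0.360
δf = √((∂f/∂d_o · δd_o)² + (∂f/∂d_i · δd_i)²) = √(0.201 + 0.622) = 0.908 cm
f = 27.4 cm, so δf/f = 0.908/27.4 = 0.0331.

0.0331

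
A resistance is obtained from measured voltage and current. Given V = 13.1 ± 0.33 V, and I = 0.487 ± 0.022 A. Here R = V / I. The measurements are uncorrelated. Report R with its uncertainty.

Relative error in a monomial: (δR/R)² = Σ (nᵢ · δxᵢ/xᵢ)².
  (1·δV/V)² = (1×0.0252)² = 0.000635;  (-1·δI/I)² = (-1×0.0452)² = 0.00204
δR/R = √(0.00268) = 0.0517
R = 26.9 Ω, so δR = 0.0517 × 26.9 = 1.39 Ω.

26.9 ± 1.39 Ω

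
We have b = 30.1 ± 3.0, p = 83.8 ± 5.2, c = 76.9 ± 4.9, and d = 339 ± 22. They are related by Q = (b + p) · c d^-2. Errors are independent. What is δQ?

Let u = b + p = 114. δu = √(δb² + δp²) = √(9.00 + 27.0) = 6.00, so δu/u = 0.0527.
Q is then a monomial in u, c, d:
δQ/Q = √((δu/u)² + (1·δc/c)² + (-2·δd/d)²) = √(0.00278 + 0.00406 + 0.0168) = 0.154
Q = 0.0762, so δQ = 0.154 × 0.0762 = 0.0117.

0.0117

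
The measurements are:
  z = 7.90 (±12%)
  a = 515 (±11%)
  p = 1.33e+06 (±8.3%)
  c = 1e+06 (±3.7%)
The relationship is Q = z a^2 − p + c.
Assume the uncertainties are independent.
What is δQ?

5.38e+05

Let w = z·a^2 = 2.1e+06. δw/w = √((1·δz/z)² + (2·δa/a)²) = √(0.0144 + 0.0484) = 0.251, so δw = 5.25e+05.
Q = w − p + c: δQ = √(δw² + δp² + δc²) = √(2.76e+11 + 1.22e+10 + 1.37e+09) = 5.38e+05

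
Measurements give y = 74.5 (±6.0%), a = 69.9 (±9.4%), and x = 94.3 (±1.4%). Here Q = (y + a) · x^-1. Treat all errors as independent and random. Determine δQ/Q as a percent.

Let u = y + a = 144. δu = √(δy² + δa²) = √(20.0 + 43.2) = 7.95, so δu/u = 0.0550.
Q is then a monomial in u, x:
δQ/Q = √((δu/u)² + (-1·δx/x)²) = √(0.00303 + 0.000196) = 0.0568

5.68%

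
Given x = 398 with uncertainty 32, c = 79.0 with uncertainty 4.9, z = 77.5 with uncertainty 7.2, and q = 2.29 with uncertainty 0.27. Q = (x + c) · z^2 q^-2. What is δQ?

Let u = x + c = 477. δu = √(δx² + δc²) = √(1020 + 24.0) = 32.4, so δu/u = 0.0679.
Q is then a monomial in u, z, q:
δQ/Q = √((δu/u)² + (2·δz/z)² + (-2·δq/q)²) = √(0.00461 + 0.0345 + 0.0556) = 0.308
Q = 5.46e+05, so δQ = 0.308 × 5.46e+05 = 1.68e+05.

1.68e+05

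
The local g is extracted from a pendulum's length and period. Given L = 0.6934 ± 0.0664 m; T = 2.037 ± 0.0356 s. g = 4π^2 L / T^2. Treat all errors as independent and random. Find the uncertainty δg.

g is a product of powers, so relative uncertainties combine in quadrature:
  (1·δL/L)² = (1×0.0958)² = 0.00917;  (-2·δT/T)² = (-2×0.0175)² = 0.00122
δg/g = √(0.0104) = 0.102
g = 6.597 m/s^2, so δg = 0.102 × 6.597 = 0.673 m/s^2.

0.673 m/s^2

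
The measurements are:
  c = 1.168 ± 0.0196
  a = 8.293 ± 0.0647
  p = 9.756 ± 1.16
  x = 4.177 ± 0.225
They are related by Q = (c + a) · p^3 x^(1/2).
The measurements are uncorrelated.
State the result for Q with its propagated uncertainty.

17950 ± 6420

Let u = c + a = 9.461. δu = √(δc² + δa²) = √(0.000384 + 0.00419) = 0.0676, so δu/u = 0.00715.
Q is then a monomial in u, p, x:
δQ/Q = √((δu/u)² + (3·δp/p)² + (½·δx/x)²) = √(5.11e-05 + 0.127 + 0.000725) = 0.358
Q = 17950, so δQ = 0.358 × 17950 = 6420.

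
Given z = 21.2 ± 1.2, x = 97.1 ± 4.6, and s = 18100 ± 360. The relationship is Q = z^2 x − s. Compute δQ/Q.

0.210

Let p = z^2·x = 43600. δp/p = √((2·δz/z)² + (1·δx/x)²) = √(0.0128 + 0.00224) = 0.123, so δp = 5360.
Q = p − s: δQ = √(δp² + δs²) = √(2.87e+07 + 1.3e+05) = 5370
Q = 25500, so δQ/Q = 5370/25500 = 0.210.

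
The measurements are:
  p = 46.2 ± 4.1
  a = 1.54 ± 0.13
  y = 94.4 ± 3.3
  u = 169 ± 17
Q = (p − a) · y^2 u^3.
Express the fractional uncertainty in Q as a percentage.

Let w = p − a = 44.7. δw = √(δp² + δa²) = √(16.8 + 0.0169) = 4.10, so δw/w = 0.0919.
Q is then a monomial in w, y, u:
δQ/Q = √((δw/w)² + (2·δy/y)² + (3·δu/u)²) = √(0.00844 + 0.00489 + 0.0911) = 0.323

32.3%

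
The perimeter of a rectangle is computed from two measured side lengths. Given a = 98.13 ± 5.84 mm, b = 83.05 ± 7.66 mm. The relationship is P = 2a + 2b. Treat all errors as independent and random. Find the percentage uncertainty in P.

P is a linear combination, so absolute uncertainties add in quadrature:
  (2·δa)² = 136;  (2·δb)² = 235
δP = √(371) = 19.3 mm
P = 362.4 mm, so δP/P = 19.3/362.4 = 0.0532.

5.32%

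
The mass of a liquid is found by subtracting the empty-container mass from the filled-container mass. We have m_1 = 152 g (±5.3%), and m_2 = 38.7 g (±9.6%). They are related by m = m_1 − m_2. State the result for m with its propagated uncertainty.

113 ± 8.87 g

For a sum/difference, combine absolute errors in quadrature:
  (δm_1)² = 64.9;  (δm_2)² = 13.8
δm = √(78.7) = 8.87 g
m = 113 g.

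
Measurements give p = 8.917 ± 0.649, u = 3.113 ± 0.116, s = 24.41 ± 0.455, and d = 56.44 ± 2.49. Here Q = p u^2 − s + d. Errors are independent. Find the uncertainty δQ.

9.35

Let w = p·u^2 = 86.41. δw/w = √((1·δp/p)² + (2·δu/u)²) = √(0.00530 + 0.00555) = 0.104, so δw = 9.00.
Q = w − s + d: δQ = √(δw² + δs² + δd²) = √(81.0 + 0.207 + 6.20) = 9.35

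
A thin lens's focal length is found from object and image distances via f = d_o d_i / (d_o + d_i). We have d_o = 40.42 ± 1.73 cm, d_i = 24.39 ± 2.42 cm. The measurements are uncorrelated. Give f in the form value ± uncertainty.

∂f/∂d_o = (d_i/(d_o+d_i))² = 0.142;  ∂f/∂d_i = (d_o/(d_o+d_i))² = 0.389
δf = √((∂f/∂d_o · δd_o)² + (∂f/∂d_i · δd_i)²) = √(0.0600 + 0.886) = 0.973 cm
f = 15.21 cm.

15.21 ± 0.973 cm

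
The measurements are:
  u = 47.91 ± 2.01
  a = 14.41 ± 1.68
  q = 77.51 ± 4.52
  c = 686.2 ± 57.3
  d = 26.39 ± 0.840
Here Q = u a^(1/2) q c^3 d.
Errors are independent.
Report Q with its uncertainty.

Products/powers → add relative errors in quadrature, weighted by exponent:
  (1·δu/u)² = (1×0.0420)² = 0.00176;  (½·δa/a)² = (0.5×0.117)² = 0.00340;  (1·δq/q)² = (1×0.0583)² = 0.00340;  (3·δc/c)² = (3×0.0835)² = 0.0628;  (1·δd/d)² = (1×0.0318)² = 0.00101
δQ/Q = √(0.0723) = 0.269
Q = 1.202e+14, so δQ = 0.269 × 1.202e+14 = 3.23e+13.

(1.202 ± 0.323) × 10^14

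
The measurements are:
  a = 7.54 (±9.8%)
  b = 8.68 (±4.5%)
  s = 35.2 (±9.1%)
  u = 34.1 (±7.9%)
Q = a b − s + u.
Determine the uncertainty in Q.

8.21

Let p = a·b = 65.4. δp/p = √((1·δa/a)² + (1·δb/b)²) = √(0.00960 + 0.00202) = 0.108, so δp = 7.06.
Q = p − s + u: δQ = √(δp² + δs² + δu²) = √(49.8 + 10.3 + 7.26) = 8.21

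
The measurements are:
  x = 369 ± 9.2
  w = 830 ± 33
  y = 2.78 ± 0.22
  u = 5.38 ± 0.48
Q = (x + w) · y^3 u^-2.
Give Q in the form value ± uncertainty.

Let h = x + w = 1200. δh = √(δx² + δw²) = √(84.6 + 1090) = 34.3, so δh/h = 0.0286.
Q is then a monomial in h, y, u:
δQ/Q = √((δh/h)² + (3·δy/y)² + (-2·δu/u)²) = √(0.000816 + 0.0564 + 0.0318) = 0.298
Q = 890, so δQ = 0.298 × 890 = 266.

890 ± 266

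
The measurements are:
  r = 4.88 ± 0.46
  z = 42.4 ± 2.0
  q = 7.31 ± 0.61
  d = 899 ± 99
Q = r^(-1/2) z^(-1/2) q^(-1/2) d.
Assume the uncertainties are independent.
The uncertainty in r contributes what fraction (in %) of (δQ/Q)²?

(δQ/Q)² = (−½·δr/r)² + (−½·δz/z)² + (−½·δq/q)² + (1·δd/d)²
  r term: (-0.5×0.0943)² = 0.00222
  z term: (-0.5×0.0472)² = 0.000556
  q term: (-0.5×0.0834)² = 0.00174
  d term: (1×0.110)² = 0.0121
Total = 0.0166. Share from r = 0.00222/0.0166 = 0.133.

13.3%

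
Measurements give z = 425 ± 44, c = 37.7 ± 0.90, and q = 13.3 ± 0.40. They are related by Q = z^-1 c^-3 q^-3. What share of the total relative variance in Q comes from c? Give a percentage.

(δQ/Q)² = (-1·δz/z)² + (-3·δc/c)² + (-3·δq/q)²
  z term: (-1×0.104)² = 0.0107
  c term: (-3×0.0239)² = 0.00513
  q term: (-3×0.0301)² = 0.00814
Total = 0.0240. Share from c = 0.00513/0.0240 = 0.214.

21.4%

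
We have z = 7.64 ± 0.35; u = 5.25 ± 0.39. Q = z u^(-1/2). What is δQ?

0.197

Since Q is a product/quotient, work with relative uncertainties:
  (1·δz/z)² = (1×0.0458)² = 0.00210;  (−½·δu/u)² = (-0.5×0.0743)² = 0.00138
δQ/Q = √(0.00348) = 0.0590
Q = 3.33, so δQ = 0.0590 × 3.33 = 0.197.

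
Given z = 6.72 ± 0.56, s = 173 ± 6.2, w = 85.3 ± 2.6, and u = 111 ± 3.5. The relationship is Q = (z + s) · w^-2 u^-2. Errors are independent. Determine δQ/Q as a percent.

Let h = z + s = 180. δh = √(δz² + δs²) = √(0.314 + 38.4) = 6.23, so δh/h = 0.0346.
Q is then a monomial in h, w, u:
δQ/Q = √((δh/h)² + (-2·δw/w)² + (-2·δu/u)²) = √(0.00120 + 0.00372 + 0.00398) = 0.0943

9.43%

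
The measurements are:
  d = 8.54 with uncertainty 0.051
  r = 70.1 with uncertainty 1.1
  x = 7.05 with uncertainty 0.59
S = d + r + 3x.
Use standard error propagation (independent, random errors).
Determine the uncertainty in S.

For a sum/difference, combine absolute errors in quadrature:
  (δd)² = 0.00260;  (δr)² = 1.21;  (3·δx)² = 3.13
δS = √(4.35) = 2.08

2.08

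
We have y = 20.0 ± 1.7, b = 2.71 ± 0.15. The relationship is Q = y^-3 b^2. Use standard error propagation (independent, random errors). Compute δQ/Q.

Each factor contributes (exponent × relative error)² to (δQ/Q)²:
  (-3·δy/y)² = (-3×0.0850)² = 0.0650;  (2·δb/b)² = (2×0.0554)² = 0.0123
δQ/Q = √(0.0773) = 0.278

0.278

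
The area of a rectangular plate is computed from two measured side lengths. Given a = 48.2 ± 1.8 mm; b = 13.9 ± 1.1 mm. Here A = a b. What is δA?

Since A is a product/quotient, work with relative uncertainties:
  (1·δa/a)² = (1×0.0373)² = 0.00139;  (1·δb/b)² = (1×0.0791)² = 0.00626
δA/A = √(0.00766) = 0.0875
A = 670 mm^2, so δA = 0.0875 × 670 = 58.6 mm^2.

58.6 mm^2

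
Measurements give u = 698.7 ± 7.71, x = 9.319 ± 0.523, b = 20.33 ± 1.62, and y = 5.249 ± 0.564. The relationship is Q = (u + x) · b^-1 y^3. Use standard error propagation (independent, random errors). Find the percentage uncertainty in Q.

Let w = u + x = 708.0. δw = √(δu² + δx²) = √(59.4 + 0.274) = 7.73, so δw/w = 0.0109.
Q is then a monomial in w, b, y:
δQ/Q = √((δw/w)² + (-1·δb/b)² + (3·δy/y)²) = √(0.000119 + 0.00635 + 0.104) = 0.332

33.2%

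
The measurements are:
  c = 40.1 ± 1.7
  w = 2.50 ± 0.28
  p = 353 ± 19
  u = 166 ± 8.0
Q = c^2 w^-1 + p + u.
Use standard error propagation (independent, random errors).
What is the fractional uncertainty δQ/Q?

Let h = c^2·w^-1 = 643. δh/h = √((2·δc/c)² + (-1·δw/w)²) = √(0.00719 + 0.0125) = 0.140, so δh = 90.4.
Q = h + p + u: δQ = √(δh² + δp² + δu²) = √(8160 + 361 + 64.0) = 92.7
Q = 1160, so δQ/Q = 92.7/1160 = 0.0797.

0.0797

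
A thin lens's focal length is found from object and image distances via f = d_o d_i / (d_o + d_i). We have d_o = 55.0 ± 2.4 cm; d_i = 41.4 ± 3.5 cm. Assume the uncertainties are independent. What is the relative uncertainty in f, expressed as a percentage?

∂f/∂d_o = (d_i/(d_o+d_i))² = 0.184;  ∂f/∂d_i = (d_o/(d_o+d_i))² = 0.326
δf = √((∂f/∂d_o · δd_o)² + (∂f/∂d_i · δd_i)²) = √(0.196 + 1.30) = 1.22 cm
f = 23.6 cm, so δf/f = 1.22/23.6 = 0.0517.

5.17%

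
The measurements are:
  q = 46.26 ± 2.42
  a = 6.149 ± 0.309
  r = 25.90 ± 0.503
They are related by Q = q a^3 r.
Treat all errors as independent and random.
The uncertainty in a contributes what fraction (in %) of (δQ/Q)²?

(δQ/Q)² = (1·δq/q)² + (3·δa/a)² + (1·δr/r)²
  q term: (1×0.0523)² = 0.00274
  a term: (3×0.0503)² = 0.0227
  r term: (1×0.0194)² = 0.000377
Total = 0.0258. Share from a = 0.0227/0.0258 = 0.880.

88.0%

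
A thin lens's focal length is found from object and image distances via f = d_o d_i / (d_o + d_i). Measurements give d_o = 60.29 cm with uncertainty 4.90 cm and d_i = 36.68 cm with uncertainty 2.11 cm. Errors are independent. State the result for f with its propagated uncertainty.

22.81 ± 1.08 cm

∂f/∂d_o = (d_i/(d_o+d_i))² = 0.143;  ∂f/∂d_i = (d_o/(d_o+d_i))² = 0.387
δf = √((∂f/∂d_o · δd_o)² + (∂f/∂d_i · δd_i)²) = √(0.492 + 0.665) = 1.08 cm
f = 22.81 cm.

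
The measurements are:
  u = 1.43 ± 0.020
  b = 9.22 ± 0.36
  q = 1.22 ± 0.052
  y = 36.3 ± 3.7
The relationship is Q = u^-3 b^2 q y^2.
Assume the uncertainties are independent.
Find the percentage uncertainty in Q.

Products/powers → add relative errors in quadrature, weighted by exponent:
  (-3·δu/u)² = (-3×0.0140)² = 0.00176;  (2·δb/b)² = (2×0.0390)² = 0.00610;  (1·δq/q)² = (1×0.0426)² = 0.00182;  (2·δy/y)² = (2×0.102)² = 0.0416
δQ/Q = √(0.0512) = 0.226

22.6%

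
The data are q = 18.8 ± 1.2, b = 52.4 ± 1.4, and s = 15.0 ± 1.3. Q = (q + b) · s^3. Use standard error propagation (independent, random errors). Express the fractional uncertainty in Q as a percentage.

26.1%

Let u = q + b = 71.2. δu = √(δq² + δb²) = √(1.44 + 1.96) = 1.84, so δu/u = 0.0259.
Q is then a monomial in u, s:
δQ/Q = √((δu/u)² + (3·δs/s)²) = √(0.000671 + 0.0676) = 0.261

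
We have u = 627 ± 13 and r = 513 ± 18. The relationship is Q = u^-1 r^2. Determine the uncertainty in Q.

Each factor contributes (exponent × relative error)² to (δQ/Q)²:
  (-1·δu/u)² = (-1×0.0207)² = 0.000430;  (2·δr/r)² = (2×0.0351)² = 0.00492
δQ/Q = √(0.00535) = 0.0732
Q = 420, so δQ = 0.0732 × 420 = 30.7.

30.7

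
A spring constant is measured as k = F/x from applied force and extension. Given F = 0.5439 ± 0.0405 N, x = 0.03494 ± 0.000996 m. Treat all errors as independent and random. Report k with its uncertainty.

Each factor contributes (exponent × relative error)² to (δk/k)²:
  (1·δF/F)² = (1×0.0745)² = 0.00554;  (-1·δx/x)² = (-1×0.0285)² = 0.000813
δk/k = √(0.00636) = 0.0797
k = 15.57 N/m, so δk = 0.0797 × 15.57 = 1.24 N/m.

15.57 ± 1.24 N/m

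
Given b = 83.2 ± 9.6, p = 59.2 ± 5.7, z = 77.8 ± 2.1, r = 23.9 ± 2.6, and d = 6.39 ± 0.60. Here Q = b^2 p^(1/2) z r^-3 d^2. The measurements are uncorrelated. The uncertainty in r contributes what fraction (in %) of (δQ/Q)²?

53.8%

(δQ/Q)² = (2·δb/b)² + (½·δp/p)² + (1·δz/z)² + (-3·δr/r)² + (2·δd/d)²
  b term: (2×0.115)² = 0.0533
  p term: (0.5×0.0963)² = 0.00232
  z term: (1×0.0270)² = 0.000729
  r term: (-3×0.109)² = 0.107
  d term: (2×0.0939)² = 0.0353
Total = 0.198. Share from r = 0.107/0.198 = 0.538.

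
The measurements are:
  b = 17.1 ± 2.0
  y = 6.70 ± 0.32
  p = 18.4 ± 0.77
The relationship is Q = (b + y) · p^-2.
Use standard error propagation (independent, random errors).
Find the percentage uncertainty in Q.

Let u = b + y = 23.8. δu = √(δb² + δy²) = √(4.00 + 0.102) = 2.03, so δu/u = 0.0851.
Q is then a monomial in u, p:
δQ/Q = √((δu/u)² + (-2·δp/p)²) = √(0.00724 + 0.00700) = 0.119

11.9%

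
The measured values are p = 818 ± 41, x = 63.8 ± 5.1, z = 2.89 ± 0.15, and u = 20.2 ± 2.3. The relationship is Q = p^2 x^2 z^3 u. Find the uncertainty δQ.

Products/powers → add relative errors in quadrature, weighted by exponent:
  (2·δp/p)² = (2×0.0501)² = 0.0100;  (2·δx/x)² = (2×0.0799)² = 0.0256;  (3·δz/z)² = (3×0.0519)² = 0.0242;  (1·δu/u)² = (1×0.114)² = 0.0130
δQ/Q = √(0.0728) = 0.270
Q = 1.33e+12, so δQ = 0.270 × 1.33e+12 = 3.58e+11.

3.58e+11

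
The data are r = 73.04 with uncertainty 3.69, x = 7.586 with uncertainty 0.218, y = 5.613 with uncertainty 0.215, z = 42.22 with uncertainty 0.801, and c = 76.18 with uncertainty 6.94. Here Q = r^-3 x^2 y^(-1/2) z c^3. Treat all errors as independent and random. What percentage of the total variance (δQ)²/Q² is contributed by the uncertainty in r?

(δQ/Q)² = (-3·δr/r)² + (2·δx/x)² + (−½·δy/y)² + (1·δz/z)² + (3·δc/c)²
  r term: (-3×0.0505)² = 0.0230
  x term: (2×0.0287)² = 0.00330
  y term: (-0.5×0.0383)² = 0.000367
  z term: (1×0.0190)² = 0.000360
  c term: (3×0.0911)² = 0.0747
Total = 0.102. Share from r = 0.0230/0.102 = 0.226.

22.6%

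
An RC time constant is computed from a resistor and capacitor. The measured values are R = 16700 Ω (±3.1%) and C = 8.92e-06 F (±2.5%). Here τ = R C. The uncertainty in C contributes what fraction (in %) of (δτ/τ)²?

39.4%

(δτ/τ)² = (1·δR/R)² + (1·δC/C)²
  R term: (1×0.0310)² = 0.000961
  C term: (1×0.0250)² = 0.000625
Total = 0.00159. Share from C = 0.000625/0.00159 = 0.394.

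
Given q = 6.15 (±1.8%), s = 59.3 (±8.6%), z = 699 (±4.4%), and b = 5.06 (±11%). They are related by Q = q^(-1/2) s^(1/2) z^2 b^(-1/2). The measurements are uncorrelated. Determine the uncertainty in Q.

76000

Since Q is a product/quotient, work with relative uncertainties:
  (−½·δq/q)² = (-0.5×0.0180)² = 8.1e-05;  (½·δs/s)² = (0.5×0.0860)² = 0.00185;  (2·δz/z)² = (2×0.0440)² = 0.00774;  (−½·δb/b)² = (-0.5×0.110)² = 0.00302
δQ/Q = √(0.0127) = 0.113
Q = 6.74e+05, so δQ = 0.113 × 6.74e+05 = 76000.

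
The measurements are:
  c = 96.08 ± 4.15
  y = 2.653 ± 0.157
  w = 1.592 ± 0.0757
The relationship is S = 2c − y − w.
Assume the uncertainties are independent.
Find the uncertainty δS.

S is a linear combination, so absolute uncertainties add in quadrature:
  (2·δc)² = 68.9;  (δy)² = 0.0246;  (δw)² = 0.00573
δS = √(68.9) = 8.30

8.30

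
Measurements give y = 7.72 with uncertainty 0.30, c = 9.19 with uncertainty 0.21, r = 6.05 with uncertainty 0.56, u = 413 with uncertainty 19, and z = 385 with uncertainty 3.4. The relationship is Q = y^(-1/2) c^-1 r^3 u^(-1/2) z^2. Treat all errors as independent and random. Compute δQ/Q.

0.281

For a monomial Q ∝ y^(-1/2), c^-1, r^3, u^(-1/2), z^2, fractional errors add in quadrature:
  (−½·δy/y)² = (-0.5×0.0389)² = 0.000378;  (-1·δc/c)² = (-1×0.0229)² = 0.000522;  (3·δr/r)² = (3×0.0926)² = 0.0771;  (−½·δu/u)² = (-0.5×0.0460)² = 0.000529;  (2·δz/z)² = (2×0.00883)² = 0.000312
δQ/Q = √(0.0789) = 0.281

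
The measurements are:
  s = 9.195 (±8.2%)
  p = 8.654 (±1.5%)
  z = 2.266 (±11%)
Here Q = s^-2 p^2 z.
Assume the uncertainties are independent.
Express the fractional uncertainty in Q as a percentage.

Since Q is a product/quotient, work with relative uncertainties:
  (-2·δs/s)² = (-2×0.0820)² = 0.0269;  (2·δp/p)² = (2×0.0150)² = 0.000900;  (1·δz/z)² = (1×0.110)² = 0.0121
δQ/Q = √(0.0399) = 0.200

20.0%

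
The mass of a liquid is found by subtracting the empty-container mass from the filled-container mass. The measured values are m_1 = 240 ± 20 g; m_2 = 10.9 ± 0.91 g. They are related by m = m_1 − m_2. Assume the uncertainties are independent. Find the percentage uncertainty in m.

m is a linear combination, so absolute uncertainties add in quadrature:
  (δm_1)² = 400;  (δm_2)² = 0.828
δm = √(401) = 20.0 g
m = 229 g, so δm/m = 20.0/229 = 0.0874.

8.74%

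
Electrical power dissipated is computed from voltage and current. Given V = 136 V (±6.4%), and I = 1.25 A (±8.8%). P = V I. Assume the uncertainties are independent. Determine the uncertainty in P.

Each factor contributes (exponent × relative error)² to (δP/P)²:
  (1·δV/V)² = (1×0.0640)² = 0.00410;  (1·δI/I)² = (1×0.0880)² = 0.00774
δP/P = √(0.0118) = 0.109
P = 170 W, so δP = 0.109 × 170 = 18.5 W.

18.5 W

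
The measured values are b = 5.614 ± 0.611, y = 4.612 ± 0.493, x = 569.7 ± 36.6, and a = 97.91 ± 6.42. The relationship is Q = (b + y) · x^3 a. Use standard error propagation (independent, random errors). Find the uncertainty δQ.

4.03e+10

Let u = b + y = 10.23. δu = √(δb² + δy²) = √(0.373 + 0.243) = 0.785, so δu/u = 0.0768.
Q is then a monomial in u, x, a:
δQ/Q = √((δu/u)² + (3·δx/x)² + (1·δa/a)²) = √(0.00589 + 0.0371 + 0.00430) = 0.218
Q = 1.851e+11, so δQ = 0.218 × 1.851e+11 = 4.03e+10.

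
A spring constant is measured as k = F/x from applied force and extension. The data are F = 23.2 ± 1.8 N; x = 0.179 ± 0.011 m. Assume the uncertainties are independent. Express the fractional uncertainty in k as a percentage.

Products/powers → add relative errors in quadrature, weighted by exponent:
  (1·δF/F)² = (1×0.0776)² = 0.00602;  (-1·δx/x)² = (-1×0.0615)² = 0.00378
δk/k = √(0.00980) = 0.0990

9.90%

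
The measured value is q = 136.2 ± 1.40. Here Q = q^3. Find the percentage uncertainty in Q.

Q ∝ q^3, so δQ/Q = |3| · δq/q = 3 × 0.0103 = 0.0308.

3.08%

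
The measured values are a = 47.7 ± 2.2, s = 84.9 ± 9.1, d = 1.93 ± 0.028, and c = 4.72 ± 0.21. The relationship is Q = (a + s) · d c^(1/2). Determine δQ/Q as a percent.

7.54%

Let u = a + s = 133. δu = √(δa² + δs²) = √(4.84 + 82.8) = 9.36, so δu/u = 0.0706.
Q is then a monomial in u, d, c:
δQ/Q = √((δu/u)² + (1·δd/d)² + (½·δc/c)²) = √(0.00498 + 0.000210 + 0.000495) = 0.0754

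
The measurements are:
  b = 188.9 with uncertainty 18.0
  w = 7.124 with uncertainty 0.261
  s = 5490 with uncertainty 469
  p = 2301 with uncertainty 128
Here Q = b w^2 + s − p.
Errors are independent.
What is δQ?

Let h = b·w^2 = 9587. δh/h = √((1·δb/b)² + (2·δw/w)²) = √(0.00908 + 0.00537) = 0.120, so δh = 1150.
Q = h + s − p: δQ = √(δh² + δs² + δp²) = √(1.33e+06 + 2.2e+05 + 16400) = 1250

1250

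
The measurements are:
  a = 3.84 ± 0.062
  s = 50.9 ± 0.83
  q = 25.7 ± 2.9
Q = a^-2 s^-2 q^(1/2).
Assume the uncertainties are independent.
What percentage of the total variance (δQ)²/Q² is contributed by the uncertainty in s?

20.1%

(δQ/Q)² = (-2·δa/a)² + (-2·δs/s)² + (½·δq/q)²
  a term: (-2×0.0161)² = 0.00104
  s term: (-2×0.0163)² = 0.00106
  q term: (0.5×0.113)² = 0.00318
Total = 0.00529. Share from s = 0.00106/0.00529 = 0.201.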